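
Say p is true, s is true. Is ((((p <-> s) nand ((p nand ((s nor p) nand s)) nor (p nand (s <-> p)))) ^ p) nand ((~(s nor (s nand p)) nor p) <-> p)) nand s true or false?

p <-> s = T <-> T = T
s nor p = T nor T = F
(s nor p) nand s = F nand T = T
p nand ((s nor p) nand s) = T nand T = F
s <-> p = T <-> T = T
p nand (s <-> p) = T nand T = F
(p nand ((s nor p) nand s)) nor (p nand (s <-> p)) = F nor F = T
(p <-> s) nand ((p nand ((s nor p) nand s)) nor (p nand (s <-> p))) = T nand T = F
((p <-> s) nand ((p nand ((s nor p) nand s)) nor (p nand (s <-> p)))) ^ p = F ^ T = T
s nand p = T nand T = F
s nor (s nand p) = T nor F = F
~(s nor (s nand p)) = ~F = T
~(s nor (s nand p)) nor p = T nor T = F
(~(s nor (s nand p)) nor p) <-> p = F <-> T = F
(((p <-> s) nand ((p nand ((s nor p) nand s)) nor (p nand (s <-> p)))) ^ p) nand ((~(s nor (s nand p)) nor p) <-> p) = T nand F = T
((((p <-> s) nand ((p nand ((s nor p) nand s)) nor (p nand (s <-> p)))) ^ p) nand ((~(s nor (s nand p)) nor p) <-> p)) nand s = T nand T = F

F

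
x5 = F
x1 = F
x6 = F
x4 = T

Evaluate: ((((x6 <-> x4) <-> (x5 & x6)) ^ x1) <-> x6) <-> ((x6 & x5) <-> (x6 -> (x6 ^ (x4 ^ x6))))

x6 <-> x4 = F <-> T = F
x5 & x6 = F & F = F
(x6 <-> x4) <-> (x5 & x6) = F <-> F = T
((x6 <-> x4) <-> (x5 & x6)) ^ x1 = T ^ F = T
(((x6 <-> x4) <-> (x5 & x6)) ^ x1) <-> x6 = T <-> F = F
x6 & x5 = F & F = F
x4 ^ x6 = T ^ F = T
x6 ^ (x4 ^ x6) = F ^ T = T
x6 -> (x6 ^ (x4 ^ x6)) = F -> T = T
(x6 & x5) <-> (x6 -> (x6 ^ (x4 ^ x6))) = F <-> T = F
((((x6 <-> x4) <-> (x5 & x6)) ^ x1) <-> x6) <-> ((x6 & x5) <-> (x6 -> (x6 ^ (x4 ^ x6)))) = F <-> F = T

T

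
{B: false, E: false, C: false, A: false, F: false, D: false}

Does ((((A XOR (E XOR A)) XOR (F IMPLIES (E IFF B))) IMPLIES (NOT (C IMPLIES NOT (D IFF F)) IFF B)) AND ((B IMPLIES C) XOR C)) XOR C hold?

E XOR A = false XOR false = false
A XOR (E XOR A) = false XOR false = false
E IFF B = false IFF false = true
F IMPLIES (E IFF B) = false IMPLIES true = true
(A XOR (E XOR A)) XOR (F IMPLIES (E IFF B)) = false XOR true = true
D IFF F = false IFF false = true
NOT (D IFF F) = NOT true = false
C IMPLIES NOT (D IFF F) = false IMPLIES false = true
NOT (C IMPLIES NOT (D IFF F)) = NOT true = false
NOT (C IMPLIES NOT (D IFF F)) IFF B = false IFF false = true
((A XOR (E XOR A)) XOR (F IMPLIES (E IFF B))) IMPLIES (NOT (C IMPLIES NOT (D IFF F)) IFF B) = true IMPLIES true = true
B IMPLIES C = false IMPLIES false = true
(B IMPLIES C) XOR C = true XOR false = true
(((A XOR (E XOR A)) XOR (F IMPLIES (E IFF B))) IMPLIES (NOT (C IMPLIES NOT (D IFF F)) IFF B)) AND ((B IMPLIES C) XOR C) = true AND true = true
((((A XOR (E XOR A)) XOR (F IMPLIES (E IFF B))) IMPLIES (NOT (C IMPLIES NOT (D IFF F)) IFF B)) AND ((B IMPLIES C) XOR C)) XOR C = true XOR false = true

true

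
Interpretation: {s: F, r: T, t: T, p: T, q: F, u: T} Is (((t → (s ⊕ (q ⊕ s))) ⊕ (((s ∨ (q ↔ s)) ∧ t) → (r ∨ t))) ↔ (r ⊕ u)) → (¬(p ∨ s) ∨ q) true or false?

Substituting s=F, r=T, t=T, p=T, q=F, u=T:
q ⊕ s = F ⊕ F = F
s ⊕ (q ⊕ s) = F ⊕ F = F
t → (s ⊕ (q ⊕ s)) = T → F = F
q ↔ s = F ↔ F = T
s ∨ (q ↔ s) = F ∨ T = T
(s ∨ (q ↔ s)) ∧ t = T ∧ T = T
r ∨ t = T ∨ T = T
((s ∨ (q ↔ s)) ∧ t) → (r ∨ t) = T → T = T
(t → (s ⊕ (q ⊕ s))) ⊕ (((s ∨ (q ↔ s)) ∧ t) → (r ∨ t)) = F ⊕ T = T
r ⊕ u = T ⊕ T = F
((t → (s ⊕ (q ⊕ s))) ⊕ (((s ∨ (q ↔ s)) ∧ t) → (r ∨ t))) ↔ (r ⊕ u) = T ↔ F = F
p ∨ s = T ∨ F = T
¬(p ∨ s) = ¬T = F
¬(p ∨ s) ∨ q = F ∨ F = F
(((t → (s ⊕ (q ⊕ s))) ⊕ (((s ∨ (q ↔ s)) ∧ t) → (r ∨ t))) ↔ (r ⊕ u)) → (¬(p ∨ s) ∨ q) = F → F = T

T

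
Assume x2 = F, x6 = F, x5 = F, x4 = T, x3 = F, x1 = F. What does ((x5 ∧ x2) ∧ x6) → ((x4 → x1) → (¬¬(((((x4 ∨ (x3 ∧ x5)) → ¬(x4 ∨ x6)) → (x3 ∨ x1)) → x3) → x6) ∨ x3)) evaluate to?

Substituting x2=F, x6=F, x5=F, x4=T, x3=F, x1=F:
x5 ∧ x2 = F ∧ F = F
(x5 ∧ x2) ∧ x6 = F ∧ F = F
x4 → x1 = T → F = F
x3 ∧ x5 = F ∧ F = F
x4 ∨ (x3 ∧ x5) = T ∨ F = T
x4 ∨ x6 = T ∨ F = T
¬(x4 ∨ x6) = ¬T = F
(x4 ∨ (x3 ∧ x5)) → ¬(x4 ∨ x6) = T → F = F
x3 ∨ x1 = F ∨ F = F
((x4 ∨ (x3 ∧ x5)) → ¬(x4 ∨ x6)) → (x3 ∨ x1) = F → F = T
(((x4 ∨ (x3 ∧ x5)) → ¬(x4 ∨ x6)) → (x3 ∨ x1)) → x3 = T → F = F
((((x4 ∨ (x3 ∧ x5)) → ¬(x4 ∨ x6)) → (x3 ∨ x1)) → x3) → x6 = F → F = T
¬(((((x4 ∨ (x3 ∧ x5)) → ¬(x4 ∨ x6)) → (x3 ∨ x1)) → x3) → x6) = ¬T = F
¬¬(((((x4 ∨ (x3 ∧ x5)) → ¬(x4 ∨ x6)) → (x3 ∨ x1)) → x3) → x6) = ¬F = T
¬¬(((((x4 ∨ (x3 ∧ x5)) → ¬(x4 ∨ x6)) → (x3 ∨ x1)) → x3) → x6) ∨ x3 = T ∨ F = T
(x4 → x1) → (¬¬(((((x4 ∨ (x3 ∧ x5)) → ¬(x4 ∨ x6)) → (x3 ∨ x1)) → x3) → x6) ∨ x3) = F → T = T
((x5 ∧ x2) ∧ x6) → ((x4 → x1) → (¬¬(((((x4 ∨ (x3 ∧ x5)) → ¬(x4 ∨ x6)) → (x3 ∨ x1)) → x3) → x6) ∨ x3)) = F → T = T

T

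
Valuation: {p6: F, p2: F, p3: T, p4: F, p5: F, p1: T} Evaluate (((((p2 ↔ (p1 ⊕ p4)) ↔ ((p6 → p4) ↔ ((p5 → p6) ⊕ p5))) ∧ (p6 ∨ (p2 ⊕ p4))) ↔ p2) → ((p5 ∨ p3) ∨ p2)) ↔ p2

p1 ⊕ p4 = T ⊕ F = T
p2 ↔ (p1 ⊕ p4) = F ↔ T = F
p6 → p4 = F → F = T
p5 → p6 = F → F = T
(p5 → p6) ⊕ p5 = T ⊕ F = T
(p6 → p4) ↔ ((p5 → p6) ⊕ p5) = T ↔ T = T
(p2 ↔ (p1 ⊕ p4)) ↔ ((p6 → p4) ↔ ((p5 → p6) ⊕ p5)) = F ↔ T = F
p2 ⊕ p4 = F ⊕ F = F
p6 ∨ (p2 ⊕ p4) = F ∨ F = F
((p2 ↔ (p1 ⊕ p4)) ↔ ((p6 → p4) ↔ ((p5 → p6) ⊕ p5))) ∧ (p6 ∨ (p2 ⊕ p4)) = F ∧ F = F
(((p2 ↔ (p1 ⊕ p4)) ↔ ((p6 → p4) ↔ ((p5 → p6) ⊕ p5))) ∧ (p6 ∨ (p2 ⊕ p4))) ↔ p2 = F ↔ F = T
p5 ∨ p3 = F ∨ T = T
(p5 ∨ p3) ∨ p2 = T ∨ F = T
((((p2 ↔ (p1 ⊕ p4)) ↔ ((p6 → p4) ↔ ((p5 → p6) ⊕ p5))) ∧ (p6 ∨ (p2 ⊕ p4))) ↔ p2) → ((p5 ∨ p3) ∨ p2) = T → T = T
(((((p2 ↔ (p1 ⊕ p4)) ↔ ((p6 → p4) ↔ ((p5 → p6) ⊕ p5))) ∧ (p6 ∨ (p2 ⊕ p4))) ↔ p2) → ((p5 ∨ p3) ∨ p2)) ↔ p2 = T ↔ F = F

F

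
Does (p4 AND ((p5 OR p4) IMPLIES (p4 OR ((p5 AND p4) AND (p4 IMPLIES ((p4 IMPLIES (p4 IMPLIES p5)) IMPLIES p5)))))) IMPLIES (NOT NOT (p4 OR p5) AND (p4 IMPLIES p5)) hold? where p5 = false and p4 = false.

p5 OR p4 = false OR false = false
p5 AND p4 = false AND false = false
p4 IMPLIES p5 = false IMPLIES false = true
p4 IMPLIES (p4 IMPLIES p5) = false IMPLIES true = true
(p4 IMPLIES (p4 IMPLIES p5)) IMPLIES p5 = true IMPLIES false = false
p4 IMPLIES ((p4 IMPLIES (p4 IMPLIES p5)) IMPLIES p5) = false IMPLIES false = true
(p5 AND p4) AND (p4 IMPLIES ((p4 IMPLIES (p4 IMPLIES p5)) IMPLIES p5)) = false AND true = false
p4 OR ((p5 AND p4) AND (p4 IMPLIES ((p4 IMPLIES (p4 IMPLIES p5)) IMPLIES p5))) = false OR false = false
(p5 OR p4) IMPLIES (p4 OR ((p5 AND p4) AND (p4 IMPLIES ((p4 IMPLIES (p4 IMPLIES p5)) IMPLIES p5)))) = false IMPLIES false = true
p4 AND ((p5 OR p4) IMPLIES (p4 OR ((p5 AND p4) AND (p4 IMPLIES ((p4 IMPLIES (p4 IMPLIES p5)) IMPLIES p5))))) = false AND true = false
p4 OR p5 = false OR false = false
NOT (p4 OR p5) = NOT false = true
NOT NOT (p4 OR p5) = NOT true = false
p4 IMPLIES p5 = false IMPLIES false = true
NOT NOT (p4 OR p5) AND (p4 IMPLIES p5) = false AND true = false
(p4 AND ((p5 OR p4) IMPLIES (p4 OR ((p5 AND p4) AND (p4 IMPLIES ((p4 IMPLIES (p4 IMPLIES p5)) IMPLIES p5)))))) IMPLIES (NOT NOT (p4 OR p5) AND (p4 IMPLIES p5)) = false IMPLIES false = true

true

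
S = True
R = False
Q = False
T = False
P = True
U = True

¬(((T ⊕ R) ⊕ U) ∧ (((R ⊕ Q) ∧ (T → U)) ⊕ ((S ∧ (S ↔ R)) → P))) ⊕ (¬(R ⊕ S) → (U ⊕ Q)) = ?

True

T ⊕ R = False ⊕ False = False
(T ⊕ R) ⊕ U = False ⊕ True = True
R ⊕ Q = False ⊕ False = False
T → U = False → True = True
(R ⊕ Q) ∧ (T → U) = False ∧ True = False
S ↔ R = True ↔ False = False
S ∧ (S ↔ R) = True ∧ False = False
(S ∧ (S ↔ R)) → P = False → True = True
((R ⊕ Q) ∧ (T → U)) ⊕ ((S ∧ (S ↔ R)) → P) = False ⊕ True = True
((T ⊕ R) ⊕ U) ∧ (((R ⊕ Q) ∧ (T → U)) ⊕ ((S ∧ (S ↔ R)) → P)) = True ∧ True = True
¬(((T ⊕ R) ⊕ U) ∧ (((R ⊕ Q) ∧ (T → U)) ⊕ ((S ∧ (S ↔ R)) → P))) = ¬True = False
R ⊕ S = False ⊕ True = True
¬(R ⊕ S) = ¬True = False
U ⊕ Q = True ⊕ False = True
¬(R ⊕ S) → (U ⊕ Q) = False → True = True
¬(((T ⊕ R) ⊕ U) ∧ (((R ⊕ Q) ∧ (T → U)) ⊕ ((S ∧ (S ↔ R)) → P))) ⊕ (¬(R ⊕ S) → (U ⊕ Q)) = False ⊕ True = True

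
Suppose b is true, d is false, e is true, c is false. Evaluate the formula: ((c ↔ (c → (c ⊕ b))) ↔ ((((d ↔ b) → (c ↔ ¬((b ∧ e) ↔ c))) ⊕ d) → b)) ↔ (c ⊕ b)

F

c ⊕ b = F ⊕ T = T
c → (c ⊕ b) = F → T = T
c ↔ (c → (c ⊕ b)) = F ↔ T = F
d ↔ b = F ↔ T = F
b ∧ e = T ∧ T = T
(b ∧ e) ↔ c = T ↔ F = F
¬((b ∧ e) ↔ c) = ¬F = T
c ↔ ¬((b ∧ e) ↔ c) = F ↔ T = F
(d ↔ b) → (c ↔ ¬((b ∧ e) ↔ c)) = F → F = T
((d ↔ b) → (c ↔ ¬((b ∧ e) ↔ c))) ⊕ d = T ⊕ F = T
(((d ↔ b) → (c ↔ ¬((b ∧ e) ↔ c))) ⊕ d) → b = T → T = T
(c ↔ (c → (c ⊕ b))) ↔ ((((d ↔ b) → (c ↔ ¬((b ∧ e) ↔ c))) ⊕ d) → b) = F ↔ T = F
c ⊕ b = F ⊕ T = T
((c ↔ (c → (c ⊕ b))) ↔ ((((d ↔ b) → (c ↔ ¬((b ∧ e) ↔ c))) ⊕ d) → b)) ↔ (c ⊕ b) = F ↔ T = F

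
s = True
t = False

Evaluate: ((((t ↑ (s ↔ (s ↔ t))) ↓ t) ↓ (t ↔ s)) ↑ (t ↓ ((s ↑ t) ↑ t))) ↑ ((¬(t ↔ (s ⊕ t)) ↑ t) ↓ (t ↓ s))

True

s ↔ t = True ↔ False = False
s ↔ (s ↔ t) = True ↔ False = False
t ↑ (s ↔ (s ↔ t)) = False ↑ False = True
(t ↑ (s ↔ (s ↔ t))) ↓ t = True ↓ False = False
t ↔ s = False ↔ True = False
((t ↑ (s ↔ (s ↔ t))) ↓ t) ↓ (t ↔ s) = False ↓ False = True
s ↑ t = True ↑ False = True
(s ↑ t) ↑ t = True ↑ False = True
t ↓ ((s ↑ t) ↑ t) = False ↓ True = False
(((t ↑ (s ↔ (s ↔ t))) ↓ t) ↓ (t ↔ s)) ↑ (t ↓ ((s ↑ t) ↑ t)) = True ↑ False = True
s ⊕ t = True ⊕ False = True
t ↔ (s ⊕ t) = False ↔ True = False
¬(t ↔ (s ⊕ t)) = ¬False = True
¬(t ↔ (s ⊕ t)) ↑ t = True ↑ False = True
t ↓ s = False ↓ True = False
(¬(t ↔ (s ⊕ t)) ↑ t) ↓ (t ↓ s) = True ↓ False = False
((((t ↑ (s ↔ (s ↔ t))) ↓ t) ↓ (t ↔ s)) ↑ (t ↓ ((s ↑ t) ↑ t))) ↑ ((¬(t ↔ (s ⊕ t)) ↑ t) ↓ (t ↓ s)) = True ↑ False = True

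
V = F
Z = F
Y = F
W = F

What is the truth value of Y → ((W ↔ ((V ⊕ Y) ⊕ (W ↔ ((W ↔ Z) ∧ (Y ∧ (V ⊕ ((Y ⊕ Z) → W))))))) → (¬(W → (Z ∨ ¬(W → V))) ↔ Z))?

V ⊕ Y = F ⊕ F = F
W ↔ Z = F ↔ F = T
Y ⊕ Z = F ⊕ F = F
(Y ⊕ Z) → W = F → F = T
V ⊕ ((Y ⊕ Z) → W) = F ⊕ T = T
Y ∧ (V ⊕ ((Y ⊕ Z) → W)) = F ∧ T = F
(W ↔ Z) ∧ (Y ∧ (V ⊕ ((Y ⊕ Z) → W))) = T ∧ F = F
W ↔ ((W ↔ Z) ∧ (Y ∧ (V ⊕ ((Y ⊕ Z) → W)))) = F ↔ F = T
(V ⊕ Y) ⊕ (W ↔ ((W ↔ Z) ∧ (Y ∧ (V ⊕ ((Y ⊕ Z) → W))))) = F ⊕ T = T
W ↔ ((V ⊕ Y) ⊕ (W ↔ ((W ↔ Z) ∧ (Y ∧ (V ⊕ ((Y ⊕ Z) → W)))))) = F ↔ T = F
W → V = F → F = T
¬(W → V) = ¬T = F
Z ∨ ¬(W → V) = F ∨ F = F
W → (Z ∨ ¬(W → V)) = F → F = T
¬(W → (Z ∨ ¬(W → V))) = ¬T = F
¬(W → (Z ∨ ¬(W → V))) ↔ Z = F ↔ F = T
(W ↔ ((V ⊕ Y) ⊕ (W ↔ ((W ↔ Z) ∧ (Y ∧ (V ⊕ ((Y ⊕ Z) → W))))))) → (¬(W → (Z ∨ ¬(W → V))) ↔ Z) = F → T = T
Y → ((W ↔ ((V ⊕ Y) ⊕ (W ↔ ((W ↔ Z) ∧ (Y ∧ (V ⊕ ((Y ⊕ Z) → W))))))) → (¬(W → (Z ∨ ¬(W → V))) ↔ Z)) = F → T = T

T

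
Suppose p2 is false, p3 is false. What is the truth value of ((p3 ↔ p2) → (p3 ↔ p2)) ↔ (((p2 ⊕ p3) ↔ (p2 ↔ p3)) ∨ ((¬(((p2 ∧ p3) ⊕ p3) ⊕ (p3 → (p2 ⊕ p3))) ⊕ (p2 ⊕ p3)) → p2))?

T

Substituting p2=F, p3=F:
p3 ↔ p2 = F ↔ F = T
p3 ↔ p2 = F ↔ F = T
(p3 ↔ p2) → (p3 ↔ p2) = T → T = T
p2 ⊕ p3 = F ⊕ F = F
p2 ↔ p3 = F ↔ F = T
(p2 ⊕ p3) ↔ (p2 ↔ p3) = F ↔ T = F
p2 ∧ p3 = F ∧ F = F
(p2 ∧ p3) ⊕ p3 = F ⊕ F = F
p2 ⊕ p3 = F ⊕ F = F
p3 → (p2 ⊕ p3) = F → F = T
((p2 ∧ p3) ⊕ p3) ⊕ (p3 → (p2 ⊕ p3)) = F ⊕ T = T
¬(((p2 ∧ p3) ⊕ p3) ⊕ (p3 → (p2 ⊕ p3))) = ¬T = F
p2 ⊕ p3 = F ⊕ F = F
¬(((p2 ∧ p3) ⊕ p3) ⊕ (p3 → (p2 ⊕ p3))) ⊕ (p2 ⊕ p3) = F ⊕ F = F
(¬(((p2 ∧ p3) ⊕ p3) ⊕ (p3 → (p2 ⊕ p3))) ⊕ (p2 ⊕ p3)) → p2 = F → F = T
((p2 ⊕ p3) ↔ (p2 ↔ p3)) ∨ ((¬(((p2 ∧ p3) ⊕ p3) ⊕ (p3 → (p2 ⊕ p3))) ⊕ (p2 ⊕ p3)) → p2) = F ∨ T = T
((p3 ↔ p2) → (p3 ↔ p2)) ↔ (((p2 ⊕ p3) ↔ (p2 ↔ p3)) ∨ ((¬(((p2 ∧ p3) ⊕ p3) ⊕ (p3 → (p2 ⊕ p3))) ⊕ (p2 ⊕ p3)) → p2)) = T ↔ T = T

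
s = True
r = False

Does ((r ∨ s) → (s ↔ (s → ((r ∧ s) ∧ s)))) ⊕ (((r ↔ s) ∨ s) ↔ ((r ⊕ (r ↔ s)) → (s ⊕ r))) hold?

r ∨ s = False ∨ True = True
r ∧ s = False ∧ True = False
(r ∧ s) ∧ s = False ∧ True = False
s → ((r ∧ s) ∧ s) = True → False = False
s ↔ (s → ((r ∧ s) ∧ s)) = True ↔ False = False
(r ∨ s) → (s ↔ (s → ((r ∧ s) ∧ s))) = True → False = False
r ↔ s = False ↔ True = False
(r ↔ s) ∨ s = False ∨ True = True
r ↔ s = False ↔ True = False
r ⊕ (r ↔ s) = False ⊕ False = False
s ⊕ r = True ⊕ False = True
(r ⊕ (r ↔ s)) → (s ⊕ r) = False → True = True
((r ↔ s) ∨ s) ↔ ((r ⊕ (r ↔ s)) → (s ⊕ r)) = True ↔ True = True
((r ∨ s) → (s ↔ (s → ((r ∧ s) ∧ s)))) ⊕ (((r ↔ s) ∨ s) ↔ ((r ⊕ (r ↔ s)) → (s ⊕ r))) = False ⊕ True = True

True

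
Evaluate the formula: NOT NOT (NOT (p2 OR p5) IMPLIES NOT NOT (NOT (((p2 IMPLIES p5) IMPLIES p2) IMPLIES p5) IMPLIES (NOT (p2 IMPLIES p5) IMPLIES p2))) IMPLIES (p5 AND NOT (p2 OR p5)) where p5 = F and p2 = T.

F

p2 OR p5 = T OR F = T
NOT (p2 OR p5) = NOT T = F
p2 IMPLIES p5 = T IMPLIES F = F
(p2 IMPLIES p5) IMPLIES p2 = F IMPLIES T = T
((p2 IMPLIES p5) IMPLIES p2) IMPLIES p5 = T IMPLIES F = F
NOT (((p2 IMPLIES p5) IMPLIES p2) IMPLIES p5) = NOT F = T
p2 IMPLIES p5 = T IMPLIES F = F
NOT (p2 IMPLIES p5) = NOT F = T
NOT (p2 IMPLIES p5) IMPLIES p2 = T IMPLIES T = T
NOT (((p2 IMPLIES p5) IMPLIES p2) IMPLIES p5) IMPLIES (NOT (p2 IMPLIES p5) IMPLIES p2) = T IMPLIES T = T
NOT (NOT (((p2 IMPLIES p5) IMPLIES p2) IMPLIES p5) IMPLIES (NOT (p2 IMPLIES p5) IMPLIES p2)) = NOT T = F
NOT NOT (NOT (((p2 IMPLIES p5) IMPLIES p2) IMPLIES p5) IMPLIES (NOT (p2 IMPLIES p5) IMPLIES p2)) = NOT F = T
NOT (p2 OR p5) IMPLIES NOT NOT (NOT (((p2 IMPLIES p5) IMPLIES p2) IMPLIES p5) IMPLIES (NOT (p2 IMPLIES p5) IMPLIES p2)) = F IMPLIES T = T
NOT (NOT (p2 OR p5) IMPLIES NOT NOT (NOT (((p2 IMPLIES p5) IMPLIES p2) IMPLIES p5) IMPLIES (NOT (p2 IMPLIES p5) IMPLIES p2))) = NOT T = F
NOT NOT (NOT (p2 OR p5) IMPLIES NOT NOT (NOT (((p2 IMPLIES p5) IMPLIES p2) IMPLIES p5) IMPLIES (NOT (p2 IMPLIES p5) IMPLIES p2))) = NOT F = T
p2 OR p5 = T OR F = T
NOT (p2 OR p5) = NOT T = F
p5 AND NOT (p2 OR p5) = F AND F = F
NOT NOT (NOT (p2 OR p5) IMPLIES NOT NOT (NOT (((p2 IMPLIES p5) IMPLIES p2) IMPLIES p5) IMPLIES (NOT (p2 IMPLIES p5) IMPLIES p2))) IMPLIES (p5 AND NOT (p2 OR p5)) = T IMPLIES F = F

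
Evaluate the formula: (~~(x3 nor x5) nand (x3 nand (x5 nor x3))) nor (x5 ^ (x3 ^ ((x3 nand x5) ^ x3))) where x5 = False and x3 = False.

False

x3 nor x5 = False nor False = True
~(x3 nor x5) = ~True = False
~~(x3 nor x5) = ~False = True
x5 nor x3 = False nor False = True
x3 nand (x5 nor x3) = False nand True = True
~~(x3 nor x5) nand (x3 nand (x5 nor x3)) = True nand True = False
x3 nand x5 = False nand False = True
(x3 nand x5) ^ x3 = True ^ False = True
x3 ^ ((x3 nand x5) ^ x3) = False ^ True = True
x5 ^ (x3 ^ ((x3 nand x5) ^ x3)) = False ^ True = True
(~~(x3 nor x5) nand (x3 nand (x5 nor x3))) nor (x5 ^ (x3 ^ ((x3 nand x5) ^ x3))) = False nor True = False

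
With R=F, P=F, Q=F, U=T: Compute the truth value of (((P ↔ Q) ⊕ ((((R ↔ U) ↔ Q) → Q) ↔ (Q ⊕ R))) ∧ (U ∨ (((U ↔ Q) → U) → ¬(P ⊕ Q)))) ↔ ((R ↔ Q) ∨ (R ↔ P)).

F

P ↔ Q = F ↔ F = T
R ↔ U = F ↔ T = F
(R ↔ U) ↔ Q = F ↔ F = T
((R ↔ U) ↔ Q) → Q = T → F = F
Q ⊕ R = F ⊕ F = F
(((R ↔ U) ↔ Q) → Q) ↔ (Q ⊕ R) = F ↔ F = T
(P ↔ Q) ⊕ ((((R ↔ U) ↔ Q) → Q) ↔ (Q ⊕ R)) = T ⊕ T = F
U ↔ Q = T ↔ F = F
(U ↔ Q) → U = F → T = T
P ⊕ Q = F ⊕ F = F
¬(P ⊕ Q) = ¬F = T
((U ↔ Q) → U) → ¬(P ⊕ Q) = T → T = T
U ∨ (((U ↔ Q) → U) → ¬(P ⊕ Q)) = T ∨ T = T
((P ↔ Q) ⊕ ((((R ↔ U) ↔ Q) → Q) ↔ (Q ⊕ R))) ∧ (U ∨ (((U ↔ Q) → U) → ¬(P ⊕ Q))) = F ∧ T = F
R ↔ Q = F ↔ F = T
R ↔ P = F ↔ F = T
(R ↔ Q) ∨ (R ↔ P) = T ∨ T = T
(((P ↔ Q) ⊕ ((((R ↔ U) ↔ Q) → Q) ↔ (Q ⊕ R))) ∧ (U ∨ (((U ↔ Q) → U) → ¬(P ⊕ Q)))) ↔ ((R ↔ Q) ∨ (R ↔ P)) = F ↔ T = F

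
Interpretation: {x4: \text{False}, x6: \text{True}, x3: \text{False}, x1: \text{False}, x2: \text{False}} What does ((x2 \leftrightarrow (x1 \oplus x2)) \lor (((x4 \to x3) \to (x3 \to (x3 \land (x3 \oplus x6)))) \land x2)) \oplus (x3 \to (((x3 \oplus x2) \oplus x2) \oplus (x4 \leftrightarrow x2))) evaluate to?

Substituting x4=\text{False}, x6=\text{True}, x3=\text{False}, x1=\text{False}, x2=\text{False}:
x1 \oplus x2 = \text{False} \oplus \text{False} = \text{False}
x2 \leftrightarrow (x1 \oplus x2) = \text{False} \leftrightarrow \text{False} = \text{True}
x4 \to x3 = \text{False} \to \text{False} = \text{True}
x3 \oplus x6 = \text{False} \oplus \text{True} = \text{True}
x3 \land (x3 \oplus x6) = \text{False} \land \text{True} = \text{False}
x3 \to (x3 \land (x3 \oplus x6)) = \text{False} \to \text{False} = \text{True}
(x4 \to x3) \to (x3 \to (x3 \land (x3 \oplus x6))) = \text{True} \to \text{True} = \text{True}
((x4 \to x3) \to (x3 \to (x3 \land (x3 \oplus x6)))) \land x2 = \text{True} \land \text{False} = \text{False}
(x2 \leftrightarrow (x1 \oplus x2)) \lor (((x4 \to x3) \to (x3 \to (x3 \land (x3 \oplus x6)))) \land x2) = \text{True} \lor \text{False} = \text{True}
x3 \oplus x2 = \text{False} \oplus \text{False} = \text{False}
(x3 \oplus x2) \oplus x2 = \text{False} \oplus \text{False} = \text{False}
x4 \leftrightarrow x2 = \text{False} \leftrightarrow \text{False} = \text{True}
((x3 \oplus x2) \oplus x2) \oplus (x4 \leftrightarrow x2) = \text{False} \oplus \text{True} = \text{True}
x3 \to (((x3 \oplus x2) \oplus x2) \oplus (x4 \leftrightarrow x2)) = \text{False} \to \text{True} = \text{True}
((x2 \leftrightarrow (x1 \oplus x2)) \lor (((x4 \to x3) \to (x3 \to (x3 \land (x3 \oplus x6)))) \land x2)) \oplus (x3 \to (((x3 \oplus x2) \oplus x2) \oplus (x4 \leftrightarrow x2))) = \text{True} \oplus \text{True} = \text{False}

\text{False}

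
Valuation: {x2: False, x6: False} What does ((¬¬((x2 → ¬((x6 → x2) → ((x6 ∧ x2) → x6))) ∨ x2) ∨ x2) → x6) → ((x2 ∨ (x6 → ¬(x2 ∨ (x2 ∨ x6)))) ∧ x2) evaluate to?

True

x6 → x2 = False → False = True
x6 ∧ x2 = False ∧ False = False
(x6 ∧ x2) → x6 = False → False = True
(x6 → x2) → ((x6 ∧ x2) → x6) = True → True = True
¬((x6 → x2) → ((x6 ∧ x2) → x6)) = ¬True = False
x2 → ¬((x6 → x2) → ((x6 ∧ x2) → x6)) = False → False = True
(x2 → ¬((x6 → x2) → ((x6 ∧ x2) → x6))) ∨ x2 = True ∨ False = True
¬((x2 → ¬((x6 → x2) → ((x6 ∧ x2) → x6))) ∨ x2) = ¬True = False
¬¬((x2 → ¬((x6 → x2) → ((x6 ∧ x2) → x6))) ∨ x2) = ¬False = True
¬¬((x2 → ¬((x6 → x2) → ((x6 ∧ x2) → x6))) ∨ x2) ∨ x2 = True ∨ False = True
(¬¬((x2 → ¬((x6 → x2) → ((x6 ∧ x2) → x6))) ∨ x2) ∨ x2) → x6 = True → False = False
x2 ∨ x6 = False ∨ False = False
x2 ∨ (x2 ∨ x6) = False ∨ False = False
¬(x2 ∨ (x2 ∨ x6)) = ¬False = True
x6 → ¬(x2 ∨ (x2 ∨ x6)) = False → True = True
x2 ∨ (x6 → ¬(x2 ∨ (x2 ∨ x6))) = False ∨ True = True
(x2 ∨ (x6 → ¬(x2 ∨ (x2 ∨ x6)))) ∧ x2 = True ∧ False = False
((¬¬((x2 → ¬((x6 → x2) → ((x6 ∧ x2) → x6))) ∨ x2) ∨ x2) → x6) → ((x2 ∨ (x6 → ¬(x2 ∨ (x2 ∨ x6)))) ∧ x2) = False → False = True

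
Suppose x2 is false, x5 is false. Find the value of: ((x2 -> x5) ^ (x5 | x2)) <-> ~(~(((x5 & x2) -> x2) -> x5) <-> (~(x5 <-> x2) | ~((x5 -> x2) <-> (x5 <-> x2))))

x2 -> x5 = F -> F = T
x5 | x2 = F | F = F
(x2 -> x5) ^ (x5 | x2) = T ^ F = T
x5 & x2 = F & F = F
(x5 & x2) -> x2 = F -> F = T
((x5 & x2) -> x2) -> x5 = T -> F = F
~(((x5 & x2) -> x2) -> x5) = ~F = T
x5 <-> x2 = F <-> F = T
~(x5 <-> x2) = ~T = F
x5 -> x2 = F -> F = T
x5 <-> x2 = F <-> F = T
(x5 -> x2) <-> (x5 <-> x2) = T <-> T = T
~((x5 -> x2) <-> (x5 <-> x2)) = ~T = F
~(x5 <-> x2) | ~((x5 -> x2) <-> (x5 <-> x2)) = F | F = F
~(((x5 & x2) -> x2) -> x5) <-> (~(x5 <-> x2) | ~((x5 -> x2) <-> (x5 <-> x2))) = T <-> F = F
~(~(((x5 & x2) -> x2) -> x5) <-> (~(x5 <-> x2) | ~((x5 -> x2) <-> (x5 <-> x2)))) = ~F = T
((x2 -> x5) ^ (x5 | x2)) <-> ~(~(((x5 & x2) -> x2) -> x5) <-> (~(x5 <-> x2) | ~((x5 -> x2) <-> (x5 <-> x2)))) = T <-> T = T

T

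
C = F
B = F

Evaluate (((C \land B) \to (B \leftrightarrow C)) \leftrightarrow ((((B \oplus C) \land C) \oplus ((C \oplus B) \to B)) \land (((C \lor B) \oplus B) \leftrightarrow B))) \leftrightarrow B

C \land B = F \land F = F
B \leftrightarrow C = F \leftrightarrow F = T
(C \land B) \to (B \leftrightarrow C) = F \to T = T
B \oplus C = F \oplus F = F
(B \oplus C) \land C = F \land F = F
C \oplus B = F \oplus F = F
(C \oplus B) \to B = F \to F = T
((B \oplus C) \land C) \oplus ((C \oplus B) \to B) = F \oplus T = T
C \lor B = F \lor F = F
(C \lor B) \oplus B = F \oplus F = F
((C \lor B) \oplus B) \leftrightarrow B = F \leftrightarrow F = T
(((B \oplus C) \land C) \oplus ((C \oplus B) \to B)) \land (((C \lor B) \oplus B) \leftrightarrow B) = T \land T = T
((C \land B) \to (B \leftrightarrow C)) \leftrightarrow ((((B \oplus C) \land C) \oplus ((C \oplus B) \to B)) \land (((C \lor B) \oplus B) \leftrightarrow B)) = T \leftrightarrow T = T
(((C \land B) \to (B \leftrightarrow C)) \leftrightarrow ((((B \oplus C) \land C) \oplus ((C \oplus B) \to B)) \land (((C \lor B) \oplus B) \leftrightarrow B))) \leftrightarrow B = T \leftrightarrow F = F

F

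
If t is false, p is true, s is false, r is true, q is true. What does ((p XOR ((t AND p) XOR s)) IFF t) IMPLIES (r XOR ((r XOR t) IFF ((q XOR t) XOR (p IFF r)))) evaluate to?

Substituting t=false, p=true, s=false, r=true, q=true:
t AND p = false AND true = false
(t AND p) XOR s = false XOR false = false
p XOR ((t AND p) XOR s) = true XOR false = true
(p XOR ((t AND p) XOR s)) IFF t = true IFF false = false
r XOR t = true XOR false = true
q XOR t = true XOR false = true
p IFF r = true IFF true = true
(q XOR t) XOR (p IFF r) = true XOR true = false
(r XOR t) IFF ((q XOR t) XOR (p IFF r)) = true IFF false = false
r XOR ((r XOR t) IFF ((q XOR t) XOR (p IFF r))) = true XOR false = true
((p XOR ((t AND p) XOR s)) IFF t) IMPLIES (r XOR ((r XOR t) IFF ((q XOR t) XOR (p IFF r)))) = false IMPLIES true = true

true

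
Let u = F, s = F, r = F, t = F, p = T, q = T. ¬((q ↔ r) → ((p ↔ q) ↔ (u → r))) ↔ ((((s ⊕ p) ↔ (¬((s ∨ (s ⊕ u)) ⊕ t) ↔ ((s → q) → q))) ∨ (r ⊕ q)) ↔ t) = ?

q ↔ r = T ↔ F = F
p ↔ q = T ↔ T = T
u → r = F → F = T
(p ↔ q) ↔ (u → r) = T ↔ T = T
(q ↔ r) → ((p ↔ q) ↔ (u → r)) = F → T = T
¬((q ↔ r) → ((p ↔ q) ↔ (u → r))) = ¬T = F
s ⊕ p = F ⊕ T = T
s ⊕ u = F ⊕ F = F
s ∨ (s ⊕ u) = F ∨ F = F
(s ∨ (s ⊕ u)) ⊕ t = F ⊕ F = F
¬((s ∨ (s ⊕ u)) ⊕ t) = ¬F = T
s → q = F → T = T
(s → q) → q = T → T = T
¬((s ∨ (s ⊕ u)) ⊕ t) ↔ ((s → q) → q) = T ↔ T = T
(s ⊕ p) ↔ (¬((s ∨ (s ⊕ u)) ⊕ t) ↔ ((s → q) → q)) = T ↔ T = T
r ⊕ q = F ⊕ T = T
((s ⊕ p) ↔ (¬((s ∨ (s ⊕ u)) ⊕ t) ↔ ((s → q) → q))) ∨ (r ⊕ q) = T ∨ T = T
(((s ⊕ p) ↔ (¬((s ∨ (s ⊕ u)) ⊕ t) ↔ ((s → q) → q))) ∨ (r ⊕ q)) ↔ t = T ↔ F = F
¬((q ↔ r) → ((p ↔ q) ↔ (u → r))) ↔ ((((s ⊕ p) ↔ (¬((s ∨ (s ⊕ u)) ⊕ t) ↔ ((s → q) → q))) ∨ (r ⊕ q)) ↔ t) = F ↔ F = T

T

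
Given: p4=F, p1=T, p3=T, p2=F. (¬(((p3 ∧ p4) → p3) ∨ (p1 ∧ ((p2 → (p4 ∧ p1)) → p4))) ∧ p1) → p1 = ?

T

Substituting p4=F, p1=T, p3=T, p2=F:
p3 ∧ p4 = T ∧ F = F
(p3 ∧ p4) → p3 = F → T = T
p4 ∧ p1 = F ∧ T = F
p2 → (p4 ∧ p1) = F → F = T
(p2 → (p4 ∧ p1)) → p4 = T → F = F
p1 ∧ ((p2 → (p4 ∧ p1)) → p4) = T ∧ F = F
((p3 ∧ p4) → p3) ∨ (p1 ∧ ((p2 → (p4 ∧ p1)) → p4)) = T ∨ F = T
¬(((p3 ∧ p4) → p3) ∨ (p1 ∧ ((p2 → (p4 ∧ p1)) → p4))) = ¬T = F
¬(((p3 ∧ p4) → p3) ∨ (p1 ∧ ((p2 → (p4 ∧ p1)) → p4))) ∧ p1 = F ∧ T = F
(¬(((p3 ∧ p4) → p3) ∨ (p1 ∧ ((p2 → (p4 ∧ p1)) → p4))) ∧ p1) → p1 = F → T = T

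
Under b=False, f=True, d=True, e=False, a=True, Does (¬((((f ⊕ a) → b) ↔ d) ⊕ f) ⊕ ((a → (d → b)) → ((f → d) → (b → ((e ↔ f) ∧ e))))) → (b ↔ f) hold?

True

f ⊕ a = True ⊕ True = False
(f ⊕ a) → b = False → False = True
((f ⊕ a) → b) ↔ d = True ↔ True = True
(((f ⊕ a) → b) ↔ d) ⊕ f = True ⊕ True = False
¬((((f ⊕ a) → b) ↔ d) ⊕ f) = ¬False = True
d → b = True → False = False
a → (d → b) = True → False = False
f → d = True → True = True
e ↔ f = False ↔ True = False
(e ↔ f) ∧ e = False ∧ False = False
b → ((e ↔ f) ∧ e) = False → False = True
(f → d) → (b → ((e ↔ f) ∧ e)) = True → True = True
(a → (d → b)) → ((f → d) → (b → ((e ↔ f) ∧ e))) = False → True = True
¬((((f ⊕ a) → b) ↔ d) ⊕ f) ⊕ ((a → (d → b)) → ((f → d) → (b → ((e ↔ f) ∧ e)))) = True ⊕ True = False
b ↔ f = False ↔ True = False
(¬((((f ⊕ a) → b) ↔ d) ⊕ f) ⊕ ((a → (d → b)) → ((f → d) → (b → ((e ↔ f) ∧ e))))) → (b ↔ f) = False → False = True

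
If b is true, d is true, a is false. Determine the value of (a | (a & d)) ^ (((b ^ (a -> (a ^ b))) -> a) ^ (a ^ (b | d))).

Substituting b=1, d=1, a=0:
a & d = 0 & 1 = 0
a | (a & d) = 0 | 0 = 0
a ^ b = 0 ^ 1 = 1
a -> (a ^ b) = 0 -> 1 = 1
b ^ (a -> (a ^ b)) = 1 ^ 1 = 0
(b ^ (a -> (a ^ b))) -> a = 0 -> 0 = 1
b | d = 1 | 1 = 1
a ^ (b | d) = 0 ^ 1 = 1
((b ^ (a -> (a ^ b))) -> a) ^ (a ^ (b | d)) = 1 ^ 1 = 0
(a | (a & d)) ^ (((b ^ (a -> (a ^ b))) -> a) ^ (a ^ (b | d))) = 0 ^ 0 = 0

0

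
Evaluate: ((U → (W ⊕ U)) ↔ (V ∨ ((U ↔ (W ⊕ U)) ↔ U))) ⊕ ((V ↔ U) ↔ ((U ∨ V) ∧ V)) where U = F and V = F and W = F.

F

W ⊕ U = F ⊕ F = F
U → (W ⊕ U) = F → F = T
W ⊕ U = F ⊕ F = F
U ↔ (W ⊕ U) = F ↔ F = T
(U ↔ (W ⊕ U)) ↔ U = T ↔ F = F
V ∨ ((U ↔ (W ⊕ U)) ↔ U) = F ∨ F = F
(U → (W ⊕ U)) ↔ (V ∨ ((U ↔ (W ⊕ U)) ↔ U)) = T ↔ F = F
V ↔ U = F ↔ F = T
U ∨ V = F ∨ F = F
(U ∨ V) ∧ V = F ∧ F = F
(V ↔ U) ↔ ((U ∨ V) ∧ V) = T ↔ F = F
((U → (W ⊕ U)) ↔ (V ∨ ((U ↔ (W ⊕ U)) ↔ U))) ⊕ ((V ↔ U) ↔ ((U ∨ V) ∧ V)) = F ⊕ F = F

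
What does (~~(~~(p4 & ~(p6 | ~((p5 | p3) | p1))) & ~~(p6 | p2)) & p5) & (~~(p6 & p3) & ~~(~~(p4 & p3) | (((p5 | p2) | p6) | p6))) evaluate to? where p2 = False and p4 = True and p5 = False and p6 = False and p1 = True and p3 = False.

False

p5 | p3 = False | False = False
(p5 | p3) | p1 = False | True = True
~((p5 | p3) | p1) = ~True = False
p6 | ~((p5 | p3) | p1) = False | False = False
~(p6 | ~((p5 | p3) | p1)) = ~False = True
p4 & ~(p6 | ~((p5 | p3) | p1)) = True & True = True
~(p4 & ~(p6 | ~((p5 | p3) | p1))) = ~True = False
~~(p4 & ~(p6 | ~((p5 | p3) | p1))) = ~False = True
p6 | p2 = False | False = False
~(p6 | p2) = ~False = True
~~(p6 | p2) = ~True = False
~~(p4 & ~(p6 | ~((p5 | p3) | p1))) & ~~(p6 | p2) = True & False = False
~(~~(p4 & ~(p6 | ~((p5 | p3) | p1))) & ~~(p6 | p2)) = ~False = True
~~(~~(p4 & ~(p6 | ~((p5 | p3) | p1))) & ~~(p6 | p2)) = ~True = False
~~(~~(p4 & ~(p6 | ~((p5 | p3) | p1))) & ~~(p6 | p2)) & p5 = False & False = False
p6 & p3 = False & False = False
~(p6 & p3) = ~False = True
~~(p6 & p3) = ~True = False
p4 & p3 = True & False = False
~(p4 & p3) = ~False = True
~~(p4 & p3) = ~True = False
p5 | p2 = False | False = False
(p5 | p2) | p6 = False | False = False
((p5 | p2) | p6) | p6 = False | False = False
~~(p4 & p3) | (((p5 | p2) | p6) | p6) = False | False = False
~(~~(p4 & p3) | (((p5 | p2) | p6) | p6)) = ~False = True
~~(~~(p4 & p3) | (((p5 | p2) | p6) | p6)) = ~True = False
~~(p6 & p3) & ~~(~~(p4 & p3) | (((p5 | p2) | p6) | p6)) = False & False = False
(~~(~~(p4 & ~(p6 | ~((p5 | p3) | p1))) & ~~(p6 | p2)) & p5) & (~~(p6 & p3) & ~~(~~(p4 & p3) | (((p5 | p2) | p6) | p6))) = False & False = False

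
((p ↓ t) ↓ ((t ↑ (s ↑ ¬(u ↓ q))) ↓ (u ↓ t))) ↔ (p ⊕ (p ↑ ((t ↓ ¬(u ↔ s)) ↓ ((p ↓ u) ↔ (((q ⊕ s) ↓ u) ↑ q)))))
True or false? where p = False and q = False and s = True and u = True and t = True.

True

Substituting p=False, q=False, s=True, u=True, t=True:
p ↓ t = False ↓ True = False
u ↓ q = True ↓ False = False
¬(u ↓ q) = ¬False = True
s ↑ ¬(u ↓ q) = True ↑ True = False
t ↑ (s ↑ ¬(u ↓ q)) = True ↑ False = True
u ↓ t = True ↓ True = False
(t ↑ (s ↑ ¬(u ↓ q))) ↓ (u ↓ t) = True ↓ False = False
(p ↓ t) ↓ ((t ↑ (s ↑ ¬(u ↓ q))) ↓ (u ↓ t)) = False ↓ False = True
u ↔ s = True ↔ True = True
¬(u ↔ s) = ¬True = False
t ↓ ¬(u ↔ s) = True ↓ False = False
p ↓ u = False ↓ True = False
q ⊕ s = False ⊕ True = True
(q ⊕ s) ↓ u = True ↓ True = False
((q ⊕ s) ↓ u) ↑ q = False ↑ False = True
(p ↓ u) ↔ (((q ⊕ s) ↓ u) ↑ q) = False ↔ True = False
(t ↓ ¬(u ↔ s)) ↓ ((p ↓ u) ↔ (((q ⊕ s) ↓ u) ↑ q)) = False ↓ False = True
p ↑ ((t ↓ ¬(u ↔ s)) ↓ ((p ↓ u) ↔ (((q ⊕ s) ↓ u) ↑ q))) = False ↑ True = True
p ⊕ (p ↑ ((t ↓ ¬(u ↔ s)) ↓ ((p ↓ u) ↔ (((q ⊕ s) ↓ u) ↑ q)))) = False ⊕ True = True
((p ↓ t) ↓ ((t ↑ (s ↑ ¬(u ↓ q))) ↓ (u ↓ t))) ↔ (p ⊕ (p ↑ ((t ↓ ¬(u ↔ s)) ↓ ((p ↓ u) ↔ (((q ⊕ s) ↓ u) ↑ q))))) = True ↔ True = True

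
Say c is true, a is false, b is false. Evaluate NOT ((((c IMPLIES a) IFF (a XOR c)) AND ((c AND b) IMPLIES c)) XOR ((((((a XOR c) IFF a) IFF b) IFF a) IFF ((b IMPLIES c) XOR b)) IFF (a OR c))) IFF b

c IMPLIES a = true IMPLIES false = false
a XOR c = false XOR true = true
(c IMPLIES a) IFF (a XOR c) = false IFF true = false
c AND b = true AND false = false
(c AND b) IMPLIES c = false IMPLIES true = true
((c IMPLIES a) IFF (a XOR c)) AND ((c AND b) IMPLIES c) = false AND true = false
a XOR c = false XOR true = true
(a XOR c) IFF a = true IFF false = false
((a XOR c) IFF a) IFF b = false IFF false = true
(((a XOR c) IFF a) IFF b) IFF a = true IFF false = false
b IMPLIES c = false IMPLIES true = true
(b IMPLIES c) XOR b = true XOR false = true
((((a XOR c) IFF a) IFF b) IFF a) IFF ((b IMPLIES c) XOR b) = false IFF true = false
a OR c = false OR true = true
(((((a XOR c) IFF a) IFF b) IFF a) IFF ((b IMPLIES c) XOR b)) IFF (a OR c) = false IFF true = false
(((c IMPLIES a) IFF (a XOR c)) AND ((c AND b) IMPLIES c)) XOR ((((((a XOR c) IFF a) IFF b) IFF a) IFF ((b IMPLIES c) XOR b)) IFF (a OR c)) = false XOR false = false
NOT ((((c IMPLIES a) IFF (a XOR c)) AND ((c AND b) IMPLIES c)) XOR ((((((a XOR c) IFF a) IFF b) IFF a) IFF ((b IMPLIES c) XOR b)) IFF (a OR c))) = NOT false = true
NOT ((((c IMPLIES a) IFF (a XOR c)) AND ((c AND b) IMPLIES c)) XOR ((((((a XOR c) IFF a) IFF b) IFF a) IFF ((b IMPLIES c) XOR b)) IFF (a OR c))) IFF b = true IFF false = false

false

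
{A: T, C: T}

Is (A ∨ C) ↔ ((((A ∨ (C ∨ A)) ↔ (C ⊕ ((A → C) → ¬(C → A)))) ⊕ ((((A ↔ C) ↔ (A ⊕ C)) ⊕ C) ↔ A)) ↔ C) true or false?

F

A ∨ C = T ∨ T = T
C ∨ A = T ∨ T = T
A ∨ (C ∨ A) = T ∨ T = T
A → C = T → T = T
C → A = T → T = T
¬(C → A) = ¬T = F
(A → C) → ¬(C → A) = T → F = F
C ⊕ ((A → C) → ¬(C → A)) = T ⊕ F = T
(A ∨ (C ∨ A)) ↔ (C ⊕ ((A → C) → ¬(C → A))) = T ↔ T = T
A ↔ C = T ↔ T = T
A ⊕ C = T ⊕ T = F
(A ↔ C) ↔ (A ⊕ C) = T ↔ F = F
((A ↔ C) ↔ (A ⊕ C)) ⊕ C = F ⊕ T = T
(((A ↔ C) ↔ (A ⊕ C)) ⊕ C) ↔ A = T ↔ T = T
((A ∨ (C ∨ A)) ↔ (C ⊕ ((A → C) → ¬(C → A)))) ⊕ ((((A ↔ C) ↔ (A ⊕ C)) ⊕ C) ↔ A) = T ⊕ T = F
(((A ∨ (C ∨ A)) ↔ (C ⊕ ((A → C) → ¬(C → A)))) ⊕ ((((A ↔ C) ↔ (A ⊕ C)) ⊕ C) ↔ A)) ↔ C = F ↔ T = F
(A ∨ C) ↔ ((((A ∨ (C ∨ A)) ↔ (C ⊕ ((A → C) → ¬(C → A)))) ⊕ ((((A ↔ C) ↔ (A ⊕ C)) ⊕ C) ↔ A)) ↔ C) = T ↔ F = F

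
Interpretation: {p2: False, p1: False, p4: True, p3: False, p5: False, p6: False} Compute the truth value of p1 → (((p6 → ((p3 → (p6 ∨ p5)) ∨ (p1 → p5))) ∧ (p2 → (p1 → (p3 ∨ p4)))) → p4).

p6 ∨ p5 = False ∨ False = False
p3 → (p6 ∨ p5) = False → False = True
p1 → p5 = False → False = True
(p3 → (p6 ∨ p5)) ∨ (p1 → p5) = True ∨ True = True
p6 → ((p3 → (p6 ∨ p5)) ∨ (p1 → p5)) = False → True = True
p3 ∨ p4 = False ∨ True = True
p1 → (p3 ∨ p4) = False → True = True
p2 → (p1 → (p3 ∨ p4)) = False → True = True
(p6 → ((p3 → (p6 ∨ p5)) ∨ (p1 → p5))) ∧ (p2 → (p1 → (p3 ∨ p4))) = True ∧ True = True
((p6 → ((p3 → (p6 ∨ p5)) ∨ (p1 → p5))) ∧ (p2 → (p1 → (p3 ∨ p4)))) → p4 = True → True = True
p1 → (((p6 → ((p3 → (p6 ∨ p5)) ∨ (p1 → p5))) ∧ (p2 → (p1 → (p3 ∨ p4)))) → p4) = False → True = True

True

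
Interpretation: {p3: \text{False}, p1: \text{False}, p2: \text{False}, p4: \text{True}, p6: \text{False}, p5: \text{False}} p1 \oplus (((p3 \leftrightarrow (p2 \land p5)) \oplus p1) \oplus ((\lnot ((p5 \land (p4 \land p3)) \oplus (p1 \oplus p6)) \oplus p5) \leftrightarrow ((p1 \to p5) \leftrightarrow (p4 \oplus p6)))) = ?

\text{False}

p2 \land p5 = \text{False} \land \text{False} = \text{False}
p3 \leftrightarrow (p2 \land p5) = \text{False} \leftrightarrow \text{False} = \text{True}
(p3 \leftrightarrow (p2 \land p5)) \oplus p1 = \text{True} \oplus \text{False} = \text{True}
p4 \land p3 = \text{True} \land \text{False} = \text{False}
p5 \land (p4 \land p3) = \text{False} \land \text{False} = \text{False}
p1 \oplus p6 = \text{False} \oplus \text{False} = \text{False}
(p5 \land (p4 \land p3)) \oplus (p1 \oplus p6) = \text{False} \oplus \text{False} = \text{False}
\lnot ((p5 \land (p4 \land p3)) \oplus (p1 \oplus p6)) = \lnot \text{False} = \text{True}
\lnot ((p5 \land (p4 \land p3)) \oplus (p1 \oplus p6)) \oplus p5 = \text{True} \oplus \text{False} = \text{True}
p1 \to p5 = \text{False} \to \text{False} = \text{True}
p4 \oplus p6 = \text{True} \oplus \text{False} = \text{True}
(p1 \to p5) \leftrightarrow (p4 \oplus p6) = \text{True} \leftrightarrow \text{True} = \text{True}
(\lnot ((p5 \land (p4 \land p3)) \oplus (p1 \oplus p6)) \oplus p5) \leftrightarrow ((p1 \to p5) \leftrightarrow (p4 \oplus p6)) = \text{True} \leftrightarrow \text{True} = \text{True}
((p3 \leftrightarrow (p2 \land p5)) \oplus p1) \oplus ((\lnot ((p5 \land (p4 \land p3)) \oplus (p1 \oplus p6)) \oplus p5) \leftrightarrow ((p1 \to p5) \leftrightarrow (p4 \oplus p6))) = \text{True} \oplus \text{True} = \text{False}
p1 \oplus (((p3 \leftrightarrow (p2 \land p5)) \oplus p1) \oplus ((\lnot ((p5 \land (p4 \land p3)) \oplus (p1 \oplus p6)) \oplus p5) \leftrightarrow ((p1 \to p5) \leftrightarrow (p4 \oplus p6)))) = \text{False} \oplus \text{False} = \text{False}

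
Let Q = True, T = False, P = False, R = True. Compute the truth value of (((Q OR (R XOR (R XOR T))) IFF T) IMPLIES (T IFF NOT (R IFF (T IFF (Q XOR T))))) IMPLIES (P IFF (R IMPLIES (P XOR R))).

False

R XOR T = True XOR False = True
R XOR (R XOR T) = True XOR True = False
Q OR (R XOR (R XOR T)) = True OR False = True
(Q OR (R XOR (R XOR T))) IFF T = True IFF False = False
Q XOR T = True XOR False = True
T IFF (Q XOR T) = False IFF True = False
R IFF (T IFF (Q XOR T)) = True IFF False = False
NOT (R IFF (T IFF (Q XOR T))) = NOT False = True
T IFF NOT (R IFF (T IFF (Q XOR T))) = False IFF True = False
((Q OR (R XOR (R XOR T))) IFF T) IMPLIES (T IFF NOT (R IFF (T IFF (Q XOR T)))) = False IMPLIES False = True
P XOR R = False XOR True = True
R IMPLIES (P XOR R) = True IMPLIES True = True
P IFF (R IMPLIES (P XOR R)) = False IFF True = False
(((Q OR (R XOR (R XOR T))) IFF T) IMPLIES (T IFF NOT (R IFF (T IFF (Q XOR T))))) IMPLIES (P IFF (R IMPLIES (P XOR R))) = True IMPLIES False = False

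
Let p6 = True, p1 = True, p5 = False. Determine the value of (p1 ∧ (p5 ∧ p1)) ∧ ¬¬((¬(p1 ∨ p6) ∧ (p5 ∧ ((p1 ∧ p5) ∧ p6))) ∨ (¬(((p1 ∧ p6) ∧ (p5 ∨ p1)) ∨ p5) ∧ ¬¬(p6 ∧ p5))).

False

p5 ∧ p1 = False ∧ True = False
p1 ∧ (p5 ∧ p1) = True ∧ False = False
p1 ∨ p6 = True ∨ True = True
¬(p1 ∨ p6) = ¬True = False
p1 ∧ p5 = True ∧ False = False
(p1 ∧ p5) ∧ p6 = False ∧ True = False
p5 ∧ ((p1 ∧ p5) ∧ p6) = False ∧ False = False
¬(p1 ∨ p6) ∧ (p5 ∧ ((p1 ∧ p5) ∧ p6)) = False ∧ False = False
p1 ∧ p6 = True ∧ True = True
p5 ∨ p1 = False ∨ True = True
(p1 ∧ p6) ∧ (p5 ∨ p1) = True ∧ True = True
((p1 ∧ p6) ∧ (p5 ∨ p1)) ∨ p5 = True ∨ False = True
¬(((p1 ∧ p6) ∧ (p5 ∨ p1)) ∨ p5) = ¬True = False
p6 ∧ p5 = True ∧ False = False
¬(p6 ∧ p5) = ¬False = True
¬¬(p6 ∧ p5) = ¬True = False
¬(((p1 ∧ p6) ∧ (p5 ∨ p1)) ∨ p5) ∧ ¬¬(p6 ∧ p5) = False ∧ False = False
(¬(p1 ∨ p6) ∧ (p5 ∧ ((p1 ∧ p5) ∧ p6))) ∨ (¬(((p1 ∧ p6) ∧ (p5 ∨ p1)) ∨ p5) ∧ ¬¬(p6 ∧ p5)) = False ∨ False = False
¬((¬(p1 ∨ p6) ∧ (p5 ∧ ((p1 ∧ p5) ∧ p6))) ∨ (¬(((p1 ∧ p6) ∧ (p5 ∨ p1)) ∨ p5) ∧ ¬¬(p6 ∧ p5))) = ¬False = True
¬¬((¬(p1 ∨ p6) ∧ (p5 ∧ ((p1 ∧ p5) ∧ p6))) ∨ (¬(((p1 ∧ p6) ∧ (p5 ∨ p1)) ∨ p5) ∧ ¬¬(p6 ∧ p5))) = ¬True = False
(p1 ∧ (p5 ∧ p1)) ∧ ¬¬((¬(p1 ∨ p6) ∧ (p5 ∧ ((p1 ∧ p5) ∧ p6))) ∨ (¬(((p1 ∧ p6) ∧ (p5 ∨ p1)) ∨ p5) ∧ ¬¬(p6 ∧ p5))) = False ∧ False = False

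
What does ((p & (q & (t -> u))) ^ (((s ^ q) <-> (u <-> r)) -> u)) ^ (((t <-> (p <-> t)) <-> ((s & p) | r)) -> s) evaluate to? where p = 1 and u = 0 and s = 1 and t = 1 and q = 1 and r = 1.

1

t -> u = 1 -> 0 = 0
q & (t -> u) = 1 & 0 = 0
p & (q & (t -> u)) = 1 & 0 = 0
s ^ q = 1 ^ 1 = 0
u <-> r = 0 <-> 1 = 0
(s ^ q) <-> (u <-> r) = 0 <-> 0 = 1
((s ^ q) <-> (u <-> r)) -> u = 1 -> 0 = 0
(p & (q & (t -> u))) ^ (((s ^ q) <-> (u <-> r)) -> u) = 0 ^ 0 = 0
p <-> t = 1 <-> 1 = 1
t <-> (p <-> t) = 1 <-> 1 = 1
s & p = 1 & 1 = 1
(s & p) | r = 1 | 1 = 1
(t <-> (p <-> t)) <-> ((s & p) | r) = 1 <-> 1 = 1
((t <-> (p <-> t)) <-> ((s & p) | r)) -> s = 1 -> 1 = 1
((p & (q & (t -> u))) ^ (((s ^ q) <-> (u <-> r)) -> u)) ^ (((t <-> (p <-> t)) <-> ((s & p) | r)) -> s) = 0 ^ 1 = 1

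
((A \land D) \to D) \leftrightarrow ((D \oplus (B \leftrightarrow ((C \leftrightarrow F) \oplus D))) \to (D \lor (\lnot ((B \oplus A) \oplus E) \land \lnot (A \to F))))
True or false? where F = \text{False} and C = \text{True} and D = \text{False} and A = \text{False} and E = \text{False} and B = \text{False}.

A \land D = \text{False} \land \text{False} = \text{False}
(A \land D) \to D = \text{False} \to \text{False} = \text{True}
C \leftrightarrow F = \text{True} \leftrightarrow \text{False} = \text{False}
(C \leftrightarrow F) \oplus D = \text{False} \oplus \text{False} = \text{False}
B \leftrightarrow ((C \leftrightarrow F) \oplus D) = \text{False} \leftrightarrow \text{False} = \text{True}
D \oplus (B \leftrightarrow ((C \leftrightarrow F) \oplus D)) = \text{False} \oplus \text{True} = \text{True}
B \oplus A = \text{False} \oplus \text{False} = \text{False}
(B \oplus A) \oplus E = \text{False} \oplus \text{False} = \text{False}
\lnot ((B \oplus A) \oplus E) = \lnot \text{False} = \text{True}
A \to F = \text{False} \to \text{False} = \text{True}
\lnot (A \to F) = \lnot \text{True} = \text{False}
\lnot ((B \oplus A) \oplus E) \land \lnot (A \to F) = \text{True} \land \text{False} = \text{False}
D \lor (\lnot ((B \oplus A) \oplus E) \land \lnot (A \to F)) = \text{False} \lor \text{False} = \text{False}
(D \oplus (B \leftrightarrow ((C \leftrightarrow F) \oplus D))) \to (D \lor (\lnot ((B \oplus A) \oplus E) \land \lnot (A \to F))) = \text{True} \to \text{False} = \text{False}
((A \land D) \to D) \leftrightarrow ((D \oplus (B \leftrightarrow ((C \leftrightarrow F) \oplus D))) \to (D \lor (\lnot ((B \oplus A) \oplus E) \land \lnot (A \to F)))) = \text{True} \leftrightarrow \text{False} = \text{False}

\text{False}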